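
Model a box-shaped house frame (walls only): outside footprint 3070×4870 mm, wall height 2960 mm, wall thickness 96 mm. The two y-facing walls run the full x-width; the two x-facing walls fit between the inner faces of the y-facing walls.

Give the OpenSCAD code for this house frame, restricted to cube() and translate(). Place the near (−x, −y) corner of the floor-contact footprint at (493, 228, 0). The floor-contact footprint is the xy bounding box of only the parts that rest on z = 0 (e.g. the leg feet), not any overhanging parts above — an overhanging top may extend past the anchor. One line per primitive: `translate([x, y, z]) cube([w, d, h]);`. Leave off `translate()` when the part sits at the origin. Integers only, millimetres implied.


translate([493, 228, 0]) cube([3070, 96, 2960]);
translate([493, 5002, 0]) cube([3070, 96, 2960]);
translate([493, 324, 0]) cube([96, 4678, 2960]);
translate([3467, 324, 0]) cube([96, 4678, 2960]);


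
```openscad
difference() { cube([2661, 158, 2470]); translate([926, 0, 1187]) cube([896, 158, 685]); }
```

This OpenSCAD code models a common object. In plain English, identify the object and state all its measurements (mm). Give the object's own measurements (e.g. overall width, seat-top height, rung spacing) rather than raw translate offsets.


A wall 2661 mm long (x), 158 mm thick (y), 2470 mm tall, with a rectangular window opening cut through it. The opening is 896 mm wide and 685 mm tall; its sill is at z = 1187 mm and its near (−x) edge is 926 mm from the wall's −x end. The opening passes through the full wall thickness.


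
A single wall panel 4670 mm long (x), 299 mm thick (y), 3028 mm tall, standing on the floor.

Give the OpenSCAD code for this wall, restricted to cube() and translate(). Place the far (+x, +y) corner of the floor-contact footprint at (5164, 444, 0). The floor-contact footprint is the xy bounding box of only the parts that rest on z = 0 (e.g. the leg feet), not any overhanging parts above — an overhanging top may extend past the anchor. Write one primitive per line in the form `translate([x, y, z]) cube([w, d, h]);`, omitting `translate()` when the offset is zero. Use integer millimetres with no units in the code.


translate([494, 145, 0]) cube([4670, 299, 3028]);


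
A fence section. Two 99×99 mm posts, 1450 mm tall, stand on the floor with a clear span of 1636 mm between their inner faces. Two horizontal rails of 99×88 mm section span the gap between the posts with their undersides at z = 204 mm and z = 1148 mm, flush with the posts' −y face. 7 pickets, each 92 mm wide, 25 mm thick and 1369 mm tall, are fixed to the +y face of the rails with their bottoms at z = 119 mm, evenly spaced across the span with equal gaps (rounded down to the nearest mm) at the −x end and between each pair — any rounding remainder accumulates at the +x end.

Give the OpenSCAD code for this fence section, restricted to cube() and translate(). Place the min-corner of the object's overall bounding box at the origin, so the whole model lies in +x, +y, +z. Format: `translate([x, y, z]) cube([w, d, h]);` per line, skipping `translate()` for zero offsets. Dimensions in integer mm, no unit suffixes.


cube([99, 99, 1450]);
translate([1735, 0, 0]) cube([99, 99, 1450]);
translate([99, 0, 204]) cube([1636, 99, 88]);
translate([99, 0, 1148]) cube([1636, 99, 88]);
translate([223, 99, 119]) cube([92, 25, 1369]);
translate([439, 99, 119]) cube([92, 25, 1369]);
translate([655, 99, 119]) cube([92, 25, 1369]);
translate([871, 99, 119]) cube([92, 25, 1369]);
translate([1087, 99, 119]) cube([92, 25, 1369]);
translate([1303, 99, 119]) cube([92, 25, 1369]);
translate([1519, 99, 119]) cube([92, 25, 1369]);


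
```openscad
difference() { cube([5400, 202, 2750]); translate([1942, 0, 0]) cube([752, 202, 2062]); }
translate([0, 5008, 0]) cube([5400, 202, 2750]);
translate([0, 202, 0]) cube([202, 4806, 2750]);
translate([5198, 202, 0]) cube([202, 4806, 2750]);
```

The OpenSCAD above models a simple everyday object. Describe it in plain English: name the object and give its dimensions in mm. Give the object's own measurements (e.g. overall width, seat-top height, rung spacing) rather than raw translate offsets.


A single room: four walls, each 2750 mm tall and 202 mm thick, enclosing an outside footprint 5400×5210 mm (x × y), no floor or roof. The front and back walls (−y and +y sides) run the full x-width; the side walls fit between their inner faces. A door opening 752 mm wide and 2062 mm tall is cut through the front wall from the floor up, its −x edge 1942 mm from the wall's −x end.


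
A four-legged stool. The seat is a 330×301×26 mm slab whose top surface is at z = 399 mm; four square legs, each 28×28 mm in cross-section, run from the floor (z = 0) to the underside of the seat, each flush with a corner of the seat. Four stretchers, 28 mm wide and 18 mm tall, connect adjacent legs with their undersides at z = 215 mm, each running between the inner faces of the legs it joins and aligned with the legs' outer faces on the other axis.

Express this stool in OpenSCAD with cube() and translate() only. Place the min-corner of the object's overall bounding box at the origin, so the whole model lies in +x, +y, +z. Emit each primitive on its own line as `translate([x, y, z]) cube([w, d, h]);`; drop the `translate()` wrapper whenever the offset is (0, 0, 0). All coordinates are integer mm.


translate([0, 0, 373]) cube([330, 301, 26]);
cube([28, 28, 373]);
translate([302, 0, 0]) cube([28, 28, 373]);
translate([0, 273, 0]) cube([28, 28, 373]);
translate([302, 273, 0]) cube([28, 28, 373]);
translate([28, 0, 215]) cube([274, 28, 18]);
translate([28, 273, 215]) cube([274, 28, 18]);
translate([0, 28, 215]) cube([28, 245, 18]);
translate([302, 28, 215]) cube([28, 245, 18]);


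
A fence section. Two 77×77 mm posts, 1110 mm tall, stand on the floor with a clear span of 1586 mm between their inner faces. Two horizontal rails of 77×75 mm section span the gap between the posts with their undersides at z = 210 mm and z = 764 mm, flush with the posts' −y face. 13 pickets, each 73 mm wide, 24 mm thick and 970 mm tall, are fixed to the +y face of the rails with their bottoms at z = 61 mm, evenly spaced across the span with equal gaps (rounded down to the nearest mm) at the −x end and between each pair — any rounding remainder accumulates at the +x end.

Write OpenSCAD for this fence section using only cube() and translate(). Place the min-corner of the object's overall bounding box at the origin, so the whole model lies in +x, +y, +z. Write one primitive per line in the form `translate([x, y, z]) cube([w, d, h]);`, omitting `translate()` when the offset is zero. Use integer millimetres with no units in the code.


cube([77, 77, 1110]);
translate([1663, 0, 0]) cube([77, 77, 1110]);
translate([77, 0, 210]) cube([1586, 77, 75]);
translate([77, 0, 764]) cube([1586, 77, 75]);
translate([122, 77, 61]) cube([73, 24, 970]);
translate([240, 77, 61]) cube([73, 24, 970]);
translate([358, 77, 61]) cube([73, 24, 970]);
translate([476, 77, 61]) cube([73, 24, 970]);
translate([594, 77, 61]) cube([73, 24, 970]);
translate([712, 77, 61]) cube([73, 24, 970]);
translate([830, 77, 61]) cube([73, 24, 970]);
translate([948, 77, 61]) cube([73, 24, 970]);
translate([1066, 77, 61]) cube([73, 24, 970]);
translate([1184, 77, 61]) cube([73, 24, 970]);
translate([1302, 77, 61]) cube([73, 24, 970]);
translate([1420, 77, 61]) cube([73, 24, 970]);
translate([1538, 77, 61]) cube([73, 24, 970]);


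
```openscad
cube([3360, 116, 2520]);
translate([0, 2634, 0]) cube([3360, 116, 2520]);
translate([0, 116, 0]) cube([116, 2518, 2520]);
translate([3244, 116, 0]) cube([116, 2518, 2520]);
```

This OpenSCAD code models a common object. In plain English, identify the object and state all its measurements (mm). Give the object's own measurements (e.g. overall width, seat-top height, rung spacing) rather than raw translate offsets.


The wall frame of a small rectangular building: four walls, each 2520 mm tall and 116 mm thick, enclosing a footprint 3360 mm (x) by 2750 mm (y) outside-to-outside, with no floor or roof. The front and back walls (the −y and +y sides) span the full width; the two side walls fit between them.


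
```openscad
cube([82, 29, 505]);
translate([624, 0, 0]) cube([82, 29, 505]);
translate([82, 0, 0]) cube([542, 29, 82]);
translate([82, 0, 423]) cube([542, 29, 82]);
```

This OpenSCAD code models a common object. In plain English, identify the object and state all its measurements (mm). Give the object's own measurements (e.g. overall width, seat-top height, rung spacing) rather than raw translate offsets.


A rectangular picture frame lying in the x–z plane (depth along y). The opening is 542 mm wide (x) by 341 mm tall (z), surrounded by a border 82 mm wide on all four sides. The frame is 29 mm deep and is made of two full-height vertical stiles with two horizontal rails fitted between them.


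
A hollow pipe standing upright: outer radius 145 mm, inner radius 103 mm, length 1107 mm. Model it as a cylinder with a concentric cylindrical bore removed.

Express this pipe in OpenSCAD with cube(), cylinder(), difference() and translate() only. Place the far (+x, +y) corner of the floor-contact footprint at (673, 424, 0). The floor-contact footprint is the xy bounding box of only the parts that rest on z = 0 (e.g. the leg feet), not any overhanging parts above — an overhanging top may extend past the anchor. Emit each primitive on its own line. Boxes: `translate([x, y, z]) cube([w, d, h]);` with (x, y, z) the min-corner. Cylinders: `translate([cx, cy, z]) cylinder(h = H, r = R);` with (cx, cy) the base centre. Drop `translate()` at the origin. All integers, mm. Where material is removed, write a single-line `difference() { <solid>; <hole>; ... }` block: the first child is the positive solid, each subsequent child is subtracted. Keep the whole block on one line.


difference() { translate([528, 279, 0]) cylinder(h = 1107, r = 145); translate([528, 279, 0]) cylinder(h = 1107, r = 103); }


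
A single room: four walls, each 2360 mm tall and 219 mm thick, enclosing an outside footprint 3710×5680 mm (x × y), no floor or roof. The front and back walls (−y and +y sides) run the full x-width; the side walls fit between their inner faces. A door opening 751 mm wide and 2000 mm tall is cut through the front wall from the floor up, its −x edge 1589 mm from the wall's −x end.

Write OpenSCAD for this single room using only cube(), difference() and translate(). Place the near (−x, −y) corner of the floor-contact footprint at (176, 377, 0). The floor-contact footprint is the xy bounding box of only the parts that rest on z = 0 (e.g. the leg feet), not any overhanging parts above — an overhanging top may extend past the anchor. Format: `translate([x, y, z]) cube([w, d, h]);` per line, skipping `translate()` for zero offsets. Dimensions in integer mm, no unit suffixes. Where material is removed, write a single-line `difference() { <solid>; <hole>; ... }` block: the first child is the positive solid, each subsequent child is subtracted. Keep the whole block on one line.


difference() { translate([176, 377, 0]) cube([3710, 219, 2360]); translate([1765, 377, 0]) cube([751, 219, 2000]); }
translate([176, 5838, 0]) cube([3710, 219, 2360]);
translate([176, 596, 0]) cube([219, 5242, 2360]);
translate([3667, 596, 0]) cube([219, 5242, 2360]);


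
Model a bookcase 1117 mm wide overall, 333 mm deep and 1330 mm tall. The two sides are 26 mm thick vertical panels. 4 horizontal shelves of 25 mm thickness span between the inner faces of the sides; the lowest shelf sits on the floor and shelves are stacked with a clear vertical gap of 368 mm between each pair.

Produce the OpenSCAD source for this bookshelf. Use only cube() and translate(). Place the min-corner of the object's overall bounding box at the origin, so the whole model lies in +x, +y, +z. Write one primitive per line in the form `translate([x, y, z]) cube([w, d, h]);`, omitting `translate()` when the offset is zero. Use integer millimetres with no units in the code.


cube([26, 333, 1330]);
translate([1091, 0, 0]) cube([26, 333, 1330]);
translate([26, 0, 0]) cube([1065, 333, 25]);
translate([26, 0, 393]) cube([1065, 333, 25]);
translate([26, 0, 786]) cube([1065, 333, 25]);
translate([26, 0, 1179]) cube([1065, 333, 25]);


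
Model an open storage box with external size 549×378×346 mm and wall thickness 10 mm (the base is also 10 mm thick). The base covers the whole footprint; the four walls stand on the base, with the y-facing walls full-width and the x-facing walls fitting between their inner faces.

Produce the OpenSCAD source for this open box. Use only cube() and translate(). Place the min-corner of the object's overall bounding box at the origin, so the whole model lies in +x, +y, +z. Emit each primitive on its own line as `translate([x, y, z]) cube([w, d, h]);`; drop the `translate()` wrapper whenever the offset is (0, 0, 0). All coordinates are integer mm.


cube([549, 378, 10]);
translate([0, 0, 10]) cube([549, 10, 336]);
translate([0, 368, 10]) cube([549, 10, 336]);
translate([0, 10, 10]) cube([10, 358, 336]);
translate([539, 10, 10]) cube([10, 358, 336]);


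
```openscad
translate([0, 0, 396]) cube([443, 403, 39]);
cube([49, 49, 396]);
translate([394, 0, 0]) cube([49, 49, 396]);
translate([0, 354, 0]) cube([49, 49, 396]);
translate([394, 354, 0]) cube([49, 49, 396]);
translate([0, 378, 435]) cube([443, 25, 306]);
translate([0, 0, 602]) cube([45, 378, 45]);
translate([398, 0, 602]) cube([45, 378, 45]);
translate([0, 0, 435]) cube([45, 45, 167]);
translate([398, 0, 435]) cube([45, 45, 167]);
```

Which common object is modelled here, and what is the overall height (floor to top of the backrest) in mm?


A chair. The overall height is 741 mm.

A slab on four corner posts with a tall panel at the back — a chair. The seat slab sits at z = 396 with thickness 39, and the 306 mm backrest starts at the seat top, so the overall height is 396 + 39 + 306 = 741 mm.


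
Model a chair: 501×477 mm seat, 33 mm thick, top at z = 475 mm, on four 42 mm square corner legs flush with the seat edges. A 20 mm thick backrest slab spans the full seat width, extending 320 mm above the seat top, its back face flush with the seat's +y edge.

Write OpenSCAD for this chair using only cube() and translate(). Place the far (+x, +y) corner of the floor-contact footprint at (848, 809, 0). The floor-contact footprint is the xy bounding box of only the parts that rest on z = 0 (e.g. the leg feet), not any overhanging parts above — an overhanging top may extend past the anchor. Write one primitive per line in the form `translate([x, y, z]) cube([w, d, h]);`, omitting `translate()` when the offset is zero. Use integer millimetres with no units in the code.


translate([347, 332, 442]) cube([501, 477, 33]);
translate([347, 332, 0]) cube([42, 42, 442]);
translate([806, 332, 0]) cube([42, 42, 442]);
translate([347, 767, 0]) cube([42, 42, 442]);
translate([806, 767, 0]) cube([42, 42, 442]);
translate([347, 789, 475]) cube([501, 20, 320]);


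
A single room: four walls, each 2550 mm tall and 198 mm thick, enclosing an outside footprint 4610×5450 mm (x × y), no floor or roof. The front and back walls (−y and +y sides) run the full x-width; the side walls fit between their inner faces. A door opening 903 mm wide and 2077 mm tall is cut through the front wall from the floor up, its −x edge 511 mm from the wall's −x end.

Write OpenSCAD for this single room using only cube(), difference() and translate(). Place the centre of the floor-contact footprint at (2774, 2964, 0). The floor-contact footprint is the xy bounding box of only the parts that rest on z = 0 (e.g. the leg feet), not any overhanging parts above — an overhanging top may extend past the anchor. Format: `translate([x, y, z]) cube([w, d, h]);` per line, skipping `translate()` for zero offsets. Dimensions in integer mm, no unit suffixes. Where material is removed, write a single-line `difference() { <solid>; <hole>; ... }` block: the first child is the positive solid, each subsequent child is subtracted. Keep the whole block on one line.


difference() { translate([469, 239, 0]) cube([4610, 198, 2550]); translate([980, 239, 0]) cube([903, 198, 2077]); }
translate([469, 5491, 0]) cube([4610, 198, 2550]);
translate([469, 437, 0]) cube([198, 5054, 2550]);
translate([4881, 437, 0]) cube([198, 5054, 2550]);


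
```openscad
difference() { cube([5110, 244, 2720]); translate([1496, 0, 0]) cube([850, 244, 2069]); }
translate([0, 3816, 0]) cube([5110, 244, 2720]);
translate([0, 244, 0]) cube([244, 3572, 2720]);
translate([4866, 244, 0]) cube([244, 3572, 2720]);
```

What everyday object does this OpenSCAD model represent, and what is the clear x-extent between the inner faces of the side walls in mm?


A single room. The interior width is 4622 mm.

Four walls enclosing a rectangle with a door in the front wall — a room. Outside width 5110 minus two 244 mm walls gives 4622 mm.


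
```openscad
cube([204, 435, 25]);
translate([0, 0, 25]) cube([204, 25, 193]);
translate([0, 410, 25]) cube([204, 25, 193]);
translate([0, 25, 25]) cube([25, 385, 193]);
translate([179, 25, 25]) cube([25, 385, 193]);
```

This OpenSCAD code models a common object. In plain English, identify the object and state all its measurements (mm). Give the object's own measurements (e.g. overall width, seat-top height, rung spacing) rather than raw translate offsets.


An open-topped rectangular box: outside dimensions 204×435×218 mm, with a uniform wall and base thickness of 25 mm. The base is a full 204×435 slab on the floor; four walls sit on top of the base. The front and back walls (the −y and +y sides) span the full width; the two side walls fit between them.


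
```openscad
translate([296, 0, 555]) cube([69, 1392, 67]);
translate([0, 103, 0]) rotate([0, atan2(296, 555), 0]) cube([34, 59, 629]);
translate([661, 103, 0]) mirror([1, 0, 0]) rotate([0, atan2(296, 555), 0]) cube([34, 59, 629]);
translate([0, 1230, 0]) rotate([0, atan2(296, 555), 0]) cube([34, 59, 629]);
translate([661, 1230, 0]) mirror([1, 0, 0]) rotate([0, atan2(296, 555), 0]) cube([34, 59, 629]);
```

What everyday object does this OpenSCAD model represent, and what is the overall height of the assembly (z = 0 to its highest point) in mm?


A sawhorse. The overall height is 622 mm.

A beam across two mirrored pairs of raked legs — a sawhorse. The beam's underside is at z = 555 (matching the legs' vertical rise in atan2(296, 555)) and the beam is 67 mm tall, so its top is at 555 + 67 = 622 mm. The raked legs top out at the beam's underside, so that is the highest point.


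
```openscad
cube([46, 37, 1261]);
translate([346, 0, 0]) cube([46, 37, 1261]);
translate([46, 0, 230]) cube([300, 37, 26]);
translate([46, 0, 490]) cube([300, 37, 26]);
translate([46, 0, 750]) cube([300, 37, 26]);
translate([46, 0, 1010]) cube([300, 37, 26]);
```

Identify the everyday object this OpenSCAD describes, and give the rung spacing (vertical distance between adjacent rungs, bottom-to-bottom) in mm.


A ladder. The rung spacing is 260 mm.

Two tall 46×37 posts with 4 short bars between them — a ladder. Adjacent rungs sit at z = 230 and z = 490, so the spacing is 490 − 230 = 260 mm.


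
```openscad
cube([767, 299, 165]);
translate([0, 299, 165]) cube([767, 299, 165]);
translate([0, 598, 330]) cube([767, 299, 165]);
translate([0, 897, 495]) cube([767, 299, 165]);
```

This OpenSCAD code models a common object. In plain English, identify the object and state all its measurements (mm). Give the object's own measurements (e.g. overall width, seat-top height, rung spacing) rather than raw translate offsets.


A straight staircase of 4 solid steps. Each step is 767 mm wide (x), 299 mm deep (y, the going) and 165 mm tall (the rise). The first step rests on the floor; each subsequent step sits one going further in +y and one rise higher in +z, directly behind and above the previous step with no overlap.


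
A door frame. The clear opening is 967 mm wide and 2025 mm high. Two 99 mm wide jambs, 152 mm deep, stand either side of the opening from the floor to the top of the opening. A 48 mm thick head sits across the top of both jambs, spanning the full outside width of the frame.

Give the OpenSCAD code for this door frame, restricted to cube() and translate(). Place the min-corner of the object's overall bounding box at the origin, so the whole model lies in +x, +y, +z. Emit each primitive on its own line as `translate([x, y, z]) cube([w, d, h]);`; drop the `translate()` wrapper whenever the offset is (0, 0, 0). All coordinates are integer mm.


cube([99, 152, 2025]);
translate([1066, 0, 0]) cube([99, 152, 2025]);
translate([0, 0, 2025]) cube([1165, 152, 48]);


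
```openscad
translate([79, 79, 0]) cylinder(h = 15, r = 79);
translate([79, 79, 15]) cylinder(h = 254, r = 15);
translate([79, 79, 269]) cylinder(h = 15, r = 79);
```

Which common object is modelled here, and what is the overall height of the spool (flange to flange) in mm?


A spool. The overall height is 284 mm.

Three coaxial cylinders, large–small–large — a spool. Two 15 mm flanges and a 254 mm core give 15 + 254 + 15 = 284 mm.


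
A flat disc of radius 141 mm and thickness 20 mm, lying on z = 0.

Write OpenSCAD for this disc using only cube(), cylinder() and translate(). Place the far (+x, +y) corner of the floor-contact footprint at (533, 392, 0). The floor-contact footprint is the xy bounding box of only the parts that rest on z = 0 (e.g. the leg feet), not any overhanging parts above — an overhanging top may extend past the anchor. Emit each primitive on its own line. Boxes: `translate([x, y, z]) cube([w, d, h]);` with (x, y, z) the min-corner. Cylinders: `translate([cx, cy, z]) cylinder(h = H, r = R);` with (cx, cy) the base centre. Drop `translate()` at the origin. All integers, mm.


translate([392, 251, 0]) cylinder(h = 20, r = 141);


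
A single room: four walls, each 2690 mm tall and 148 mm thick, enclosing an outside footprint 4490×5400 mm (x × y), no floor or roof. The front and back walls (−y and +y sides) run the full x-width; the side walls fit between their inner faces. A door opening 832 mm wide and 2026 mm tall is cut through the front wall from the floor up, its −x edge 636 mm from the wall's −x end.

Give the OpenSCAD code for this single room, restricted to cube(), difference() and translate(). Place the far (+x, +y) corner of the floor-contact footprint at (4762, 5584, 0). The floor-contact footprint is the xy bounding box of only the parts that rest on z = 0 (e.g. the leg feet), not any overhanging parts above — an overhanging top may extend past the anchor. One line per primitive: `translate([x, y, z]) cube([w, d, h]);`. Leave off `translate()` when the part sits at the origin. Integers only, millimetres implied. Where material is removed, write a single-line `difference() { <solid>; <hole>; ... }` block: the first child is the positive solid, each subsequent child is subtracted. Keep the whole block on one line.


difference() { translate([272, 184, 0]) cube([4490, 148, 2690]); translate([908, 184, 0]) cube([832, 148, 2026]); }
translate([272, 5436, 0]) cube([4490, 148, 2690]);
translate([272, 332, 0]) cube([148, 5104, 2690]);
translate([4614, 332, 0]) cube([148, 5104, 2690]);


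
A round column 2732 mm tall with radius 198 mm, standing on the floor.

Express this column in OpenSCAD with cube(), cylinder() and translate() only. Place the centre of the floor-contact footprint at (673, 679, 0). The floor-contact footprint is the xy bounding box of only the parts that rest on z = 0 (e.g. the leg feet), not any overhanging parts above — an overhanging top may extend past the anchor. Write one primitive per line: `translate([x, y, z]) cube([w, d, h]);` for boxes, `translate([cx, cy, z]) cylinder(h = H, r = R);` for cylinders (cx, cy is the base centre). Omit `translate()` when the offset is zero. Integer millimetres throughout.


translate([673, 679, 0]) cylinder(h = 2732, r = 198);


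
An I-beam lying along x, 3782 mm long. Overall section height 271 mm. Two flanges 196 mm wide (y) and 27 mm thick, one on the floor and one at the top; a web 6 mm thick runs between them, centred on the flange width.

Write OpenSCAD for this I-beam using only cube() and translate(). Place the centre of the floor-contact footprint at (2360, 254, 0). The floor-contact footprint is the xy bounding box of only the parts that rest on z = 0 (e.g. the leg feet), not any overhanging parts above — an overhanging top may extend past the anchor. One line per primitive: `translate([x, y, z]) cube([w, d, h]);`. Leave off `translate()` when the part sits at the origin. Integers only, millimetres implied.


translate([469, 156, 0]) cube([3782, 196, 27]);
translate([469, 251, 27]) cube([3782, 6, 217]);
translate([469, 156, 244]) cube([3782, 196, 27]);


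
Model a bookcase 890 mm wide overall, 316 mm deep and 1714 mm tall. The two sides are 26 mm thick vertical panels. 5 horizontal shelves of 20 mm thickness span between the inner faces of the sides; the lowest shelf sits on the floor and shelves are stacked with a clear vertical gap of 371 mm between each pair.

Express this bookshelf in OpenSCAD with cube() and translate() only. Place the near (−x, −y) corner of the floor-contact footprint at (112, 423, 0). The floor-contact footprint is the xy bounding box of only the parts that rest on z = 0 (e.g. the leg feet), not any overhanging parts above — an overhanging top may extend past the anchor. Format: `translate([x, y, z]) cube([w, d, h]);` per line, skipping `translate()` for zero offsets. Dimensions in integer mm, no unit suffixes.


translate([112, 423, 0]) cube([26, 316, 1714]);
translate([976, 423, 0]) cube([26, 316, 1714]);
translate([138, 423, 0]) cube([838, 316, 20]);
translate([138, 423, 391]) cube([838, 316, 20]);
translate([138, 423, 782]) cube([838, 316, 20]);
translate([138, 423, 1173]) cube([838, 316, 20]);
translate([138, 423, 1564]) cube([838, 316, 20]);


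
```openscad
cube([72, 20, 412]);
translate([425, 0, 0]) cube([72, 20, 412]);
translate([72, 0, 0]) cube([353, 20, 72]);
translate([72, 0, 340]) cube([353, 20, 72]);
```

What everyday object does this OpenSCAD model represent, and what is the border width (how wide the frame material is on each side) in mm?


A picture frame. The border width is 72 mm.

Four thin pieces enclosing a rectangular opening — a picture frame. The two full-height stiles are 412 mm tall; the top rail sits at z = 340 and is 72 mm tall, so the border above the opening is 412 − 340 = 72 mm, matching the stile x-width.


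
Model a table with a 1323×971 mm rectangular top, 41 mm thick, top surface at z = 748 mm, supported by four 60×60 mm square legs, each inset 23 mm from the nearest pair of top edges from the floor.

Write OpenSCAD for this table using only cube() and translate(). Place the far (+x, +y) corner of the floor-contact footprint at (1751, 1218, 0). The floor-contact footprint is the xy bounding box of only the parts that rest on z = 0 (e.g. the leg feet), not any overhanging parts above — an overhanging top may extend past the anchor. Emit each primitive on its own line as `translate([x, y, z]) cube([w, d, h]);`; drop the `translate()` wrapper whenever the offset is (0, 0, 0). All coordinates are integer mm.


// leg_h = 748 - 41 = 707
translate([451, 270, 707]) cube([1323, 971, 41]);
translate([474, 293, 0]) cube([60, 60, 707]);
translate([1691, 293, 0]) cube([60, 60, 707]);
translate([474, 1158, 0]) cube([60, 60, 707]);
translate([1691, 1158, 0]) cube([60, 60, 707]);


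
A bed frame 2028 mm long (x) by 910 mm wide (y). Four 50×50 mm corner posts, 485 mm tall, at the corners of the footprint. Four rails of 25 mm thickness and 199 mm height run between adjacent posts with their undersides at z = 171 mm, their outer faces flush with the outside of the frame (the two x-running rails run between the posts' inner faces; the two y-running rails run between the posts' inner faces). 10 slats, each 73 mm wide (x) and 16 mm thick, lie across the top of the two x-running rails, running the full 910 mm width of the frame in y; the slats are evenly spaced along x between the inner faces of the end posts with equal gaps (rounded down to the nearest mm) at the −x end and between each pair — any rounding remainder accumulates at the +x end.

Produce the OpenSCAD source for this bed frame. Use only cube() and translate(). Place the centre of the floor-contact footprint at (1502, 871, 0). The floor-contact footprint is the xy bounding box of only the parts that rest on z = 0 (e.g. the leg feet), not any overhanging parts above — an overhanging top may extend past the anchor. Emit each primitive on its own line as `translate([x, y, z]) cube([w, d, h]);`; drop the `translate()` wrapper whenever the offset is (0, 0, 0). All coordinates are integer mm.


translate([488, 416, 0]) cube([50, 50, 485]);
translate([488, 1276, 0]) cube([50, 50, 485]);
translate([2466, 416, 0]) cube([50, 50, 485]);
translate([2466, 1276, 0]) cube([50, 50, 485]);
translate([538, 416, 171]) cube([1928, 25, 199]);
translate([538, 1301, 171]) cube([1928, 25, 199]);
translate([488, 466, 171]) cube([25, 810, 199]);
translate([2491, 466, 171]) cube([25, 810, 199]);
translate([646, 416, 370]) cube([73, 910, 16]);
translate([827, 416, 370]) cube([73, 910, 16]);
translate([1008, 416, 370]) cube([73, 910, 16]);
translate([1189, 416, 370]) cube([73, 910, 16]);
translate([1370, 416, 370]) cube([73, 910, 16]);
translate([1551, 416, 370]) cube([73, 910, 16]);
translate([1732, 416, 370]) cube([73, 910, 16]);
translate([1913, 416, 370]) cube([73, 910, 16]);
translate([2094, 416, 370]) cube([73, 910, 16]);
translate([2275, 416, 370]) cube([73, 910, 16]);


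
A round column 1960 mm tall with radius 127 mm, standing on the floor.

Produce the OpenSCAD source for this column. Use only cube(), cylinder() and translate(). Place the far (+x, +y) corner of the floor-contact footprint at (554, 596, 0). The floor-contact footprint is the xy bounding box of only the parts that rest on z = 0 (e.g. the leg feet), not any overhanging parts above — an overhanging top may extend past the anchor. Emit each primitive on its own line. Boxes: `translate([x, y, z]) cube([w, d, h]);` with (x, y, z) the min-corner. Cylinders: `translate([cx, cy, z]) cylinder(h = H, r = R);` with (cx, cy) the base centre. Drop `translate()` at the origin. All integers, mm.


translate([427, 469, 0]) cylinder(h = 1960, r = 127);


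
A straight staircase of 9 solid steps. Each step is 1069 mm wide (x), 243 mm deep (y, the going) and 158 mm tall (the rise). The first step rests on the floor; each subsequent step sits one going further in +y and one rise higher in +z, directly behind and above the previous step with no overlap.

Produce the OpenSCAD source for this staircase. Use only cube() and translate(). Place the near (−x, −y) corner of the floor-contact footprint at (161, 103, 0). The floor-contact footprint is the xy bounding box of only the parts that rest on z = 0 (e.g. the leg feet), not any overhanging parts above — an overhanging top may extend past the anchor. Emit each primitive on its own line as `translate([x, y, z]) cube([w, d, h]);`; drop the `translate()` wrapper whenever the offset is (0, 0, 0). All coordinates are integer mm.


translate([161, 103, 0]) cube([1069, 243, 158]);
translate([161, 346, 158]) cube([1069, 243, 158]);
translate([161, 589, 316]) cube([1069, 243, 158]);
translate([161, 832, 474]) cube([1069, 243, 158]);
translate([161, 1075, 632]) cube([1069, 243, 158]);
translate([161, 1318, 790]) cube([1069, 243, 158]);
translate([161, 1561, 948]) cube([1069, 243, 158]);
translate([161, 1804, 1106]) cube([1069, 243, 158]);
translate([161, 2047, 1264]) cube([1069, 243, 158]);


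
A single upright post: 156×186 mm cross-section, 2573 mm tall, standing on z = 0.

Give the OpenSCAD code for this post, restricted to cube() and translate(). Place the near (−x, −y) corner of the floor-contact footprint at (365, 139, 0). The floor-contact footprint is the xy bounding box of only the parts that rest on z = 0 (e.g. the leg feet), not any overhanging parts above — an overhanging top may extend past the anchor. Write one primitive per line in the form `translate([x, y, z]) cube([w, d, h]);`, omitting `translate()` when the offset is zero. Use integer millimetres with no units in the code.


translate([365, 139, 0]) cube([156, 186, 2573]);


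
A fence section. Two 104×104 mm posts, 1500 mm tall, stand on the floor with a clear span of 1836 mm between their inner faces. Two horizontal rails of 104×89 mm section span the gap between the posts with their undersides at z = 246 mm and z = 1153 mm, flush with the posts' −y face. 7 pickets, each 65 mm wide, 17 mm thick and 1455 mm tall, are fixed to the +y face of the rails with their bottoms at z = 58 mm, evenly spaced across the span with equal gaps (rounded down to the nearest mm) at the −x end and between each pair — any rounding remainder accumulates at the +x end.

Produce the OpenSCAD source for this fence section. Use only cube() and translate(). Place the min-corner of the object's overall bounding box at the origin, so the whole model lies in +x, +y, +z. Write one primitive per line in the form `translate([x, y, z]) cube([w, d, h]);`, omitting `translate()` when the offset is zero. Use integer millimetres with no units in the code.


cube([104, 104, 1500]);
translate([1940, 0, 0]) cube([104, 104, 1500]);
translate([104, 0, 246]) cube([1836, 104, 89]);
translate([104, 0, 1153]) cube([1836, 104, 89]);
translate([276, 104, 58]) cube([65, 17, 1455]);
translate([513, 104, 58]) cube([65, 17, 1455]);
translate([750, 104, 58]) cube([65, 17, 1455]);
translate([987, 104, 58]) cube([65, 17, 1455]);
translate([1224, 104, 58]) cube([65, 17, 1455]);
translate([1461, 104, 58]) cube([65, 17, 1455]);
translate([1698, 104, 58]) cube([65, 17, 1455]);


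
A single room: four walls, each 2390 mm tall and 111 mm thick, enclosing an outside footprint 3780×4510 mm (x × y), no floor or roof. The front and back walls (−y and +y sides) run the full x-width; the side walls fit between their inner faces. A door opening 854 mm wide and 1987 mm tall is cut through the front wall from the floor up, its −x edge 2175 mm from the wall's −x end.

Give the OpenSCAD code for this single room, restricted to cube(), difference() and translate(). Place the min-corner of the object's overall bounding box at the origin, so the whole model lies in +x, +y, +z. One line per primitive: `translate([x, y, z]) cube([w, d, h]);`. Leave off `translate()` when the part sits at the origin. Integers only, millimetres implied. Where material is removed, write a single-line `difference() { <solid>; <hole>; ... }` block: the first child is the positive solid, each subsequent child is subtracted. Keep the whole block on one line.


difference() { cube([3780, 111, 2390]); translate([2175, 0, 0]) cube([854, 111, 1987]); }
translate([0, 4399, 0]) cube([3780, 111, 2390]);
translate([0, 111, 0]) cube([111, 4288, 2390]);
translate([3669, 111, 0]) cube([111, 4288, 2390]);


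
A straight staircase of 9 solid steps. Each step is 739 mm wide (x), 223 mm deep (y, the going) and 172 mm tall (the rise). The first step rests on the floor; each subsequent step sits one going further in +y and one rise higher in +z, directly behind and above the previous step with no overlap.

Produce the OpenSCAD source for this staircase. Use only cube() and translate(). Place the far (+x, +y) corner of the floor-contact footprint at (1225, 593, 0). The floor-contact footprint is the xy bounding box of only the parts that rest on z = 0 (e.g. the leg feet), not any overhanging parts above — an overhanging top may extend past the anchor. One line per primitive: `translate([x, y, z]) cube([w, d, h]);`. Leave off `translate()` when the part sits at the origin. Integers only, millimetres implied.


translate([486, 370, 0]) cube([739, 223, 172]);
translate([486, 593, 172]) cube([739, 223, 172]);
translate([486, 816, 344]) cube([739, 223, 172]);
translate([486, 1039, 516]) cube([739, 223, 172]);
translate([486, 1262, 688]) cube([739, 223, 172]);
translate([486, 1485, 860]) cube([739, 223, 172]);
translate([486, 1708, 1032]) cube([739, 223, 172]);
translate([486, 1931, 1204]) cube([739, 223, 172]);
translate([486, 2154, 1376]) cube([739, 223, 172]);


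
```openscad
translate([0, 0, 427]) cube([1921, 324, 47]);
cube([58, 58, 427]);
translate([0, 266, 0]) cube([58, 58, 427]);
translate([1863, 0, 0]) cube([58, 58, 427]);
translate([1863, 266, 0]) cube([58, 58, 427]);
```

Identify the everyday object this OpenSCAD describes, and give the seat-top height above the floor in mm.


A bench. The seat-top height is 474 mm.

A long slab on four corner posts — a bench. The slab sits at z = 427 with thickness 47, so the top is 427 + 47 = 474 mm.


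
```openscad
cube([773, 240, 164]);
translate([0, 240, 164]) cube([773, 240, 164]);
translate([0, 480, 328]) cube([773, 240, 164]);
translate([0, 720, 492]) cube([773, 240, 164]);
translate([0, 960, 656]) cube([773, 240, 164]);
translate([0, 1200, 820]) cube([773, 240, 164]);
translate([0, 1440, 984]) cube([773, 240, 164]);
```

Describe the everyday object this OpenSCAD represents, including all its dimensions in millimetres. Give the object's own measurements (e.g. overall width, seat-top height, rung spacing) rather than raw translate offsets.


A straight staircase of 7 solid steps. Each step is 773 mm wide (x), 240 mm deep (y, the going) and 164 mm tall (the rise). The first step rests on the floor; each subsequent step sits one going further in +y and one rise higher in +z, directly behind and above the previous step with no overlap.


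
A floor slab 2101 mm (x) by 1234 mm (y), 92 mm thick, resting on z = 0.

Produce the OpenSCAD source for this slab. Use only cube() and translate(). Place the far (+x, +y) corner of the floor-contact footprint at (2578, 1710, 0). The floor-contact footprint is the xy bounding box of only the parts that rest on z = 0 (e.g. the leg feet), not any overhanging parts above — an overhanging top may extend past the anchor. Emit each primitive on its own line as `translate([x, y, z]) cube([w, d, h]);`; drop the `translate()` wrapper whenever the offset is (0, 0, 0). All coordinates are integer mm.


translate([477, 476, 0]) cube([2101, 1234, 92]);


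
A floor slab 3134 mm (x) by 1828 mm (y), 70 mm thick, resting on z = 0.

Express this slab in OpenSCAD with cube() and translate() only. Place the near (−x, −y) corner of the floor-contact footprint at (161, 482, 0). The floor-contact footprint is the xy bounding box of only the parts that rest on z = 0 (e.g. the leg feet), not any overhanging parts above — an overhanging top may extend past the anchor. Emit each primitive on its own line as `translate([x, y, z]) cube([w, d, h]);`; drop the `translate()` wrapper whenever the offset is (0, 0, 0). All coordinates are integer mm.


translate([161, 482, 0]) cube([3134, 1828, 70]);


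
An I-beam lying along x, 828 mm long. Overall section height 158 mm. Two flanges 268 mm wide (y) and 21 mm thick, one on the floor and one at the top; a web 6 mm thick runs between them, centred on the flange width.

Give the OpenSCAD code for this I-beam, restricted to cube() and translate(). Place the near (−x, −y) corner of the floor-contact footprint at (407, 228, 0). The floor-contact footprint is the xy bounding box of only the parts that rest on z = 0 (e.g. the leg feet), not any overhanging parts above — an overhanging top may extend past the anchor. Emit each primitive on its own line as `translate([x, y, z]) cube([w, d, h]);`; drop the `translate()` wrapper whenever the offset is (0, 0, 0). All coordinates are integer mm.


translate([407, 228, 0]) cube([828, 268, 21]);
translate([407, 359, 21]) cube([828, 6, 116]);
translate([407, 228, 137]) cube([828, 268, 21]);


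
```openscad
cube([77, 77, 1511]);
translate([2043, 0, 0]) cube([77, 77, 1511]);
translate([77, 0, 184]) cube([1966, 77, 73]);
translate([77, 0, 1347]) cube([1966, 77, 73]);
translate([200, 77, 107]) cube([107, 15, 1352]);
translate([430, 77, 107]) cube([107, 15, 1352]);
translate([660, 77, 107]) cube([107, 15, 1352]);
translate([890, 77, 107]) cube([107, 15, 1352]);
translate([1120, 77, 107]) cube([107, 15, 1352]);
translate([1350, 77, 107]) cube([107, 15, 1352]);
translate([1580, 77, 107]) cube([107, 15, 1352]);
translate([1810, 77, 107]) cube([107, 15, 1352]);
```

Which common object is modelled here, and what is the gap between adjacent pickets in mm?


A fence section. The picket gap is 123 mm.

Two posts, two rails, 8 pickets — a fence section. Span 1966 mm holds 8 pickets of 107 mm with 9 equal gaps: ⌊(1966 − 8·107) / 9⌋ = 123 mm.
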